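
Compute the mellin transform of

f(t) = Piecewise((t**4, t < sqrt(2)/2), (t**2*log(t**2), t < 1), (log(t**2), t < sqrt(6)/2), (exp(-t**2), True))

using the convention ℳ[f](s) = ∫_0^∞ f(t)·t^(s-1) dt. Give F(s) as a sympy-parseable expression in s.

(sqrt(2)/2)**s*(2*2**(s/2)*s**2*(s + 4)*(s**2 + 4*s + 4)*uppergamma(s/2, 3/2) - 8*2**(s/2)*s**2*(s + 4) + 8*2**(s/2)*(s + 4)*(s**2 + 4*s + 4) + 3**(s/2)*s*(s + 4)*(-4*log(2) + 4*log(3))*(s**2 + 4*s + 4) - 8*3**(s/2)*(s + 4)*(s**2 + 4*s + 4) + s**3*(s + 4)*log(4) + 4*s**2*(s + 4)*log(2) + 4*s**2*(s + 4) + s**2*(s**2 + 4*s + 4))/(4*s**2*(s + 4)*(s**2 + 4*s + 4))
  Re(s) > -4

undo the power substitution: t**2 on [0, 1/2); t*log(t) on [1/2, 1); log(t) on [1, 3/2); …
integrate the 4 segments split at sqrt(2)/2, 1, sqrt(6)/2, then add the results
∫ t**4·t^(s-1) over [0, sqrt(2)/2)
segment sqrt(2)/2 to 1 holds t**2*log(t**2); add its integral
the [1, sqrt(6)/2) slice contributes ∫ log(t**2)·t^(s-1) dt
on [sqrt(6)/2, ∞): add ∫ exp(-t**2)·t^(s-1) dt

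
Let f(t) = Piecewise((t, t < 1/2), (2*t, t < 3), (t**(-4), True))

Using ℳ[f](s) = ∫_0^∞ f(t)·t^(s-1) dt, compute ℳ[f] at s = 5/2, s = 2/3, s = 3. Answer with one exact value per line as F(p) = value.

along the cuts 1/2, 3, ℳ[f](s) splits into 3 integrals
on [0, 1/2) integrate f = t against the kernel
on [1/2, 3) integrate f = 2*t against the kernel
segment 3 to ∞ holds t**(-4); add its integral

F(5/2) = sqrt(2)*(-27 + 11720*sqrt(6))/1512
F(2/3) = 2**(1/3)*(-81 + 973*6**(2/3))/540
F(3) = 7837/192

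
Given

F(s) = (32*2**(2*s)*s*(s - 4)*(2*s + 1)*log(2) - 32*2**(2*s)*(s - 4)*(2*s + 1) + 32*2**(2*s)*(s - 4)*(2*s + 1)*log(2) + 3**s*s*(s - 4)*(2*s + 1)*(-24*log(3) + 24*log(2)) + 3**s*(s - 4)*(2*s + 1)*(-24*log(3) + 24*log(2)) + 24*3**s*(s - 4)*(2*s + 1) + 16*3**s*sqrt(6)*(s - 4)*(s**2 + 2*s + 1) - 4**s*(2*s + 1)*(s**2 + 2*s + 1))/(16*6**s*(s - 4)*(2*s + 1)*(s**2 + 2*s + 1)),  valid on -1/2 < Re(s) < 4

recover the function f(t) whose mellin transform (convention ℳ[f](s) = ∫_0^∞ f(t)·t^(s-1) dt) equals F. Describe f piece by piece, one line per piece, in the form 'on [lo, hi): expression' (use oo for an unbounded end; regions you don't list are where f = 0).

back out the common scale on t: sqrt(t) on [0, 3/2); t*log(t) on [3/2, 2); t**(-4) on [2, ∞)
linearity at 1/2, 2/3 turns ℳ[f](s) into 3 summed integrals
between 0 and 1/2 the integrand is sqrt(3)*sqrt(t)·t^(s-1)
[1/2, 2/3) adds the kernel integral of 3*t*log(3*t)
∫ 1/(81*t**4)·t^(s-1) over [2/3, ∞)

on [0, 1/2): sqrt(3)*sqrt(t)
on [1/2, 2/3): 3*t*log(3*t)
on [2/3, oo): 1/(81*t**4)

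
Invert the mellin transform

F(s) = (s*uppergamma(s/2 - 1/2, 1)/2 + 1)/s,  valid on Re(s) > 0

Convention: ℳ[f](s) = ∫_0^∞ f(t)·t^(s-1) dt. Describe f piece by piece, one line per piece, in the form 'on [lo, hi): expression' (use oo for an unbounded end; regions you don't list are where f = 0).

on [0, 1): 1
on [1, oo): exp(-t**2)/t

the shared t-power comes off first: t on [0, 1); exp(-t**2) on [1, ∞)
remove the power substitution first: sqrt(t) on [0, 1); exp(-t) on [1, ∞)
along the cuts 1, ℳ[f](s) splits into 2 integrals
segment [0, 1) carries 1; integrate it
on [1, ∞): add ∫ exp(-t**2)/t·t^(s-1) dt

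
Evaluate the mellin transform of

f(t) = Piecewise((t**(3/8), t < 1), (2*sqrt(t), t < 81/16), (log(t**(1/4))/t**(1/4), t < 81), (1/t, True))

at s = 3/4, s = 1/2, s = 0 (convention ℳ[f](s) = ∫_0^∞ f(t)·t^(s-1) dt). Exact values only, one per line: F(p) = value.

F(3/4) = 271/45 + log(25509168*sqrt(6))
F(1/2) = 1759/504 + 6*log(2) + 6*log(3)
F(0) = -8*log(2)/3 + 4*log(3)/3 + 730/81

remove the power substitution first: t**(3/4) on [0, 1); 2*t on [1, 9/4); log(sqrt(t))/sqrt(t) on [9/4, 9); …
invert the power substitution to get t**(3/2) on [0, 1); 2*t**2 on [1, 3/2); log(t)/t on [3/2, 3); …
decompose at 1, 81/16, 81; ℳ[f](s) sums the 4 pieces' integrals
for t in [0, 1): the term is ∫ t**(3/8)·t^(s-1)
on [1, 81/16): add ∫ 2*sqrt(t)·t^(s-1) dt
on [81/16, 81): add ∫ log(t**(1/4))/t**(1/4)·t^(s-1) dt
over [81, ∞), the kernel integral of 1/t enters the sum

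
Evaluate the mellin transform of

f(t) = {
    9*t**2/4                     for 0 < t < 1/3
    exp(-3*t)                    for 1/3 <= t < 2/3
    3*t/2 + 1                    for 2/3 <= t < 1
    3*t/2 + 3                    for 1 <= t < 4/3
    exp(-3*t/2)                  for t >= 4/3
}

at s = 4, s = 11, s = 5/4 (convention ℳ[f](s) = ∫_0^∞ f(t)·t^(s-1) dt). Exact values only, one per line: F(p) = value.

F(4) = (1920*E + 68400 + 29609*exp(2))*exp(-2)/9720
F(11) = (1035541011*exp(2) + 5642265772*E + 31395128134656)*exp(-2)/101328084
F(5/4) = 3**(3/4)*(-2808*3**(1/4) - 1456*2**(1/4) - 585*uppergamma(5/4, 2) + 45 + 1170*2**(1/4)*uppergamma(5/4, 2) + 585*uppergamma(5/4, 1) + 7696*sqrt(2))/5265

the common scale on t comes off first: t**2/4 on [0, 1); exp(-t) on [1, 2); t/2 + 1 on [2, 3); …
strip the common scale on t: t**2 on [0, 1/2); exp(-2*t) on [1/2, 1); t + 1 on [1, 3/2); …
treat the 5 regions marked off by 1/3, 2/3, 1, 4/3 separately and sum
between 0 and 1/3 the integrand is 9*t**2/4·t^(s-1)
piece [1/3, 2/3): integrate exp(-3*t) against the kernel
∫ (3*t/2 + 1)·t^(s-1) over [2/3, 1)
segment 1 to 4/3 holds (3*t/2 + 3); add its integral
∫ over [4/3, ∞) of exp(-3*t/2)·t^(s-1) joins the sum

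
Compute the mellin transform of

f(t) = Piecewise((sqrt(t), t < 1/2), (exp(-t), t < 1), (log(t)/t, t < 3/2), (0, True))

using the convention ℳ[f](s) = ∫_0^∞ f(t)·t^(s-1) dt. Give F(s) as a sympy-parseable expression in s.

(3*2**s*(2*s + 1)*(s**2 - 2*s + 1)*uppergamma(s, 1/2) - 3*2**s*(2*s + 1)*(s**2 - 2*s + 1)*uppergamma(s, 1) + 3*2**s*(2*s + 1) + 3**s*s*(2*s + 1)*(-2*log(2) + 2*log(3)) - 2*3**s*(2*s + 1) + 3**s*(2*s + 1)*(-2*log(3) + 2*log(2)) + 3*sqrt(2)*(s**2 - 2*s + 1))/(3*2**s*(2*s + 1)*(s**2 - 2*s + 1))
  Re(s) > -1/2

summing 3 kernel integrals split by 1/2, 1 yields ℳ[f](s)
on [0, 1/2): add ∫ sqrt(t)·t^(s-1) dt
[1/2, 1) adds the kernel integral of exp(-t)
[1, 3/2) adds the kernel integral of log(t)/t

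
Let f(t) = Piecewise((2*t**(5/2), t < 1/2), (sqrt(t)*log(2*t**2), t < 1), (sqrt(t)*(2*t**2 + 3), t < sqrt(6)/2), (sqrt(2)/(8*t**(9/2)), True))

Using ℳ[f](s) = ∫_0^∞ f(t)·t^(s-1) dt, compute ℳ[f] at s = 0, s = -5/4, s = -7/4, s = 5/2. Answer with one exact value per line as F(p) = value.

reversing the shared t-power: 2*t**2 on [0, 1/2); log(2*t**2) on [1/2, 1); 2*t**2 + 3 on [1, sqrt(6)/2); …
invert the power substitution to get 2*t on [0, 1/4); log(2*t) on [1/4, 1); 2*t + 3 on [1, 3/2); …
strip the common scale on t: t on [0, 1/2); log(t) on [1/2, 2); t + 3 on [2, 3); …
f breaks at 1/2, 1, sqrt(6)/2 into 4 integrals to sum
[0, 1/2) adds the kernel integral of 2*t**(5/2)
piece [1/2, 1): integrate sqrt(t)*log(2*t**2) against the kernel
segment [1, sqrt(6)/2) carries sqrt(t)*(2*t**2 + 3); integrate it
over [sqrt(6)/2, ∞), the kernel integral of sqrt(2)/(8*t**(9/2)) enters the sum

F(0) = -74/5 + 6**(3/4)/243 + log(2**(sqrt(2) + 2)) + 41*sqrt(2)/10 + 18*2**(3/4)*3**(1/4)/5
F(-5/4) = -4*2**(3/4)*log(2)/3 - 8*2**(3/8)*3**(5/8)/15 - 52/45 - 4*log(2)/3 + 4*2**(3/8)*3**(1/8)/621 + 178*2**(3/4)/45
F(-7/4) = -116/75 - 8*2**(1/4)*log(2)/5 - 4*log(2)/5 + 4*2**(5/8)*3**(7/8)/2025 + 8*2**(5/8)*3**(3/8)/15 + 292*2**(1/4)/75
F(5/2) = -1139/720 + sqrt(2)/24 + 3*log(2)/8 + 6*sqrt(6)/5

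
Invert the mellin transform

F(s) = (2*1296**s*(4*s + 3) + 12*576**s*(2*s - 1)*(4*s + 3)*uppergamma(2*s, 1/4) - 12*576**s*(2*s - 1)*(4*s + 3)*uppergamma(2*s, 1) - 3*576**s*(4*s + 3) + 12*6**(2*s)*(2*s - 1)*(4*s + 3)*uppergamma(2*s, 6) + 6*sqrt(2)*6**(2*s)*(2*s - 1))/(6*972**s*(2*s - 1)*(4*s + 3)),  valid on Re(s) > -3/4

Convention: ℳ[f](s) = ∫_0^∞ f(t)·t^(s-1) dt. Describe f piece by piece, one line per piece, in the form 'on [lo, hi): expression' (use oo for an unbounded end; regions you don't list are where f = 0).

reversing the common scale on t: 3*sqrt(6)*t**(3/4)/4 on [0, 1/9); exp(-3*sqrt(t)/4) on [1/9, 16/9); 1/(3*sqrt(t)) on [16/9, 4); …
peel off the power substitution: 3*sqrt(6)*t**(3/2)/4 on [0, 1/3); exp(-3*t/4) on [1/3, 4/3); 1/(3*t) on [4/3, 2); …
back out the common scale on t: t**(3/2) on [0, 1/2); exp(-t/2) on [1/2, 2); 1/(2*t) on [2, 3); …
decompose at 1/27, 16/27, 4/3; ℳ[f](s) sums the 4 pieces' integrals
∫ 9*sqrt(2)*3**(1/4)*t**(3/4)/4·t^(s-1) over [0, 1/27)
over [1/27, 16/27), the kernel integral of exp(-3*sqrt(3)*sqrt(t)/4) enters the sum
segment [16/27, 4/3) carries sqrt(3)/(9*sqrt(t)); integrate it
between 4/3 and ∞ the integrand is exp(-3*sqrt(3)*sqrt(t))·t^(s-1)

on [0, 1/27): 9*sqrt(2)*3**(1/4)*t**(3/4)/4
on [1/27, 16/27): exp(-3*sqrt(3)*sqrt(t)/4)
on [16/27, 4/3): sqrt(3)/(9*sqrt(t))
on [4/3, oo): exp(-3*sqrt(3)*sqrt(t))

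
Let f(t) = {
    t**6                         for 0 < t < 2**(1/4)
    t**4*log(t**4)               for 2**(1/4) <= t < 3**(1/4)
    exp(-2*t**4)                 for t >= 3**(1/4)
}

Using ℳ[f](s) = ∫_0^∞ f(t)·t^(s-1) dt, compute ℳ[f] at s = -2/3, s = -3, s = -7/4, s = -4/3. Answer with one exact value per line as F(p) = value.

strip the power substitution: t**3 on [0, sqrt(2)); t**2*log(t**2) on [sqrt(2), sqrt(3)); exp(-2*t**2) on [sqrt(3), ∞)
strip the power substitution: t**(3/2) on [0, 2); t*log(t) on [2, 3); exp(-2*t) on [3, ∞)
split f at 2**(1/4), 3**(1/4): ℳ[f](s) collects 3 kernel integrals
the [0, 2**(1/4)) slice contributes ∫ t**6·t^(s-1) dt
on [2**(1/4), 3**(1/4)) integrate f = t**4*log(t**4) against the kernel
segment [3**(1/4), ∞) carries exp(-2*t**4); integrate it

F(-2/3) = -9*3**(5/6)/25 - 3*2**(5/6)*log(2)/10 + 2**(1/6)*uppergamma(-1/6, 6)/4 + 3*2**(1/3)/8 + 9*2**(5/6)/25 + 3*3**(5/6)*log(3)/10
F(-3) = -4*3**(1/4) + 2**(3/4)*uppergamma(-3/4, 6)/4 + 2**(3/4)/3 + log(3**(3**(1/4))/2**(2**(1/4))) + 4*2**(1/4)
F(-7/4) = -64*3**(9/16)/81 - 4*2**(9/16)*log(2)/9 + 2**(7/16)*uppergamma(-7/16, 6)/4 + 8*2**(1/16)/17 + 4*3**(9/16)*log(3)/9 + 64*2**(9/16)/81
F(-4/3) = -9*3**(2/3)/16 - 3*2**(2/3)*log(2)/8 + 2**(1/3)*uppergamma(-1/3, 6)/4 + 3*2**(1/6)/7 + 3*3**(2/3)*log(3)/8 + 9*2**(2/3)/16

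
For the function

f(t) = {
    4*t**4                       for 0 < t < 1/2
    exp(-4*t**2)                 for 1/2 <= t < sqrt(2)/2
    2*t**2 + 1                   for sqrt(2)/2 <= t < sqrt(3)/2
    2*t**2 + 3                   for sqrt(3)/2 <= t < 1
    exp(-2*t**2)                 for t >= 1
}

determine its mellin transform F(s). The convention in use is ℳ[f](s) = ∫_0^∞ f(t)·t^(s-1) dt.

strip the power substitution: 4*t**2 on [0, 1/4); exp(-4*t) on [1/4, 1/2); 2*t + 1 on [1/2, 3/4); …
undo the common scale on t: t**2 on [0, 1/2); exp(-2*t) on [1/2, 1); t + 1 on [1, 3/2); …
f breaks at 1/2, sqrt(2)/2, sqrt(3)/2, 1 into 5 integrals to sum
[0, 1/2) adds the kernel integral of 4*t**4
segment 1/2 to sqrt(2)/2 holds exp(-4*t**2); add its integral
segment [sqrt(2)/2, sqrt(3)/2) carries (2*t**2 + 1); integrate it
between sqrt(3)/2 and 1 the integrand is (2*t**2 + 3)·t^(s-1)
segment [1, ∞) carries exp(-2*t**2); integrate it

(2*2**(s/2)*s*(s + 2)*(s + 4)*uppergamma(s/2, 2) - 8*2**(s/2)*s*(s + 4) - 8*2**(s/2)*(s + 4) + 20*2**s*s*(s + 4) + 24*2**s*(s + 4) - 8*3**(s/2)*s*(s + 4) - 16*3**(s/2)*(s + 4) + 2*s*(s + 2)*(s + 4)*uppergamma(s/2, 1) - 2*s*(s + 2)*(s + 4)*uppergamma(s/2, 2) + s*(s + 2))/(4*2**s*s*(s + 2)*(s + 4))
  Re(s) > -4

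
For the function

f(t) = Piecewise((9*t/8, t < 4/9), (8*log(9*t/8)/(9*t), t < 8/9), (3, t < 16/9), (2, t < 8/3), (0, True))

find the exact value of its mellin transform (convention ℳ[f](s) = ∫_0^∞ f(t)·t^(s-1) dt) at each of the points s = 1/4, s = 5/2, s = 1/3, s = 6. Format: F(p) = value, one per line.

the common scale on t comes off first: 9*t/4 on [0, 2/9); 4*log(9*t/4)/(9*t) on [2/9, 4/9); 3 on [4/9, 8/9); …
the common scale on t comes off first: 3*t/2 on [0, 1/3); 2*log(3*t/2)/(3*t) on [1/3, 2/3); 3 on [2/3, 4/3); …
undo the common scale on t: t on [0, 1/2); log(t)/t on [1/2, 1); 3 on [1, 2); …
along the cuts 4/9, 8/9, 16/9, ℳ[f](s) splits into 4 integrals
for t in [0, 4/9): the term is ∫ 9*t/8·t^(s-1)
the [4/9, 8/9) slice contributes ∫ 8*log(9*t/8)/(9*t)·t^(s-1) dt
for t in [8/9, 16/9): the term is ∫ 3·t^(s-1)
on [16/9, 8/3): add ∫ 2·t^(s-1) dt

F(1/4) = 2*sqrt(6)*(-310*2**(1/4) - 60*log(2) + 89 + 90*sqrt(2) + 180*6**(1/4))/135
F(5/2) = -9472*sqrt(2)/10935 + 128*log(2)/729 + 139424/76545 + 512*sqrt(6)/135
F(1/3) = 12**(1/3)*(-30*2**(1/3) - 8*log(2) + 8*2**(2/3) + 13 + 16*6**(1/3))/8
F(6) = 8192*log(2)/2657205 + 34837035008/279006525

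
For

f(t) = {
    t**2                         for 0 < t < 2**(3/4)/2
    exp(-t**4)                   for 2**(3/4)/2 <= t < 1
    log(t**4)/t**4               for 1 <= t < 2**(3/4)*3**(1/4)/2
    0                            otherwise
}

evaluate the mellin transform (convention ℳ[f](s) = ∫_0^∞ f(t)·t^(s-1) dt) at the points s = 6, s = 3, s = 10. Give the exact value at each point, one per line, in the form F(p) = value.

reversing the power substitution: t on [0, sqrt(2)/2); exp(-t**2) on [sqrt(2)/2, 1); log(t**2)/t**2 on [1, sqrt(6)/2)
strip the power substitution: sqrt(t) on [0, 1/2); exp(-t) on [1/2, 1); log(t)/t on [1, 3/2)
the 3 pieces separated at 2**(3/4)/2, 1 each add one integral
∫ over [0, 2**(3/4)/2) of t**2·t^(s-1) joins the sum
on [2**(3/4)/2, 1): add ∫ exp(-t**4)·t^(s-1) dt
∫ log(t**4)/t**4·t^(s-1) over [1, 2**(3/4)*3**(1/4)/2)

F(6) = -sqrt(6)/2 - exp(-1)/4 - sqrt(pi)*erfc(1)/8 + sqrt(pi)*erfc(sqrt(2)/2)/8 + sqrt(2)*exp(-1/2)/8 + exp(-3/2)*log(3**(8*sqrt(6)*exp(3/2))/2**(8*sqrt(6)*exp(3/2)))/32 + 33/32
F(3) = -4*2**(1/4)*3**(3/4)/3 + log(2**(2**(1/4)*3**(3/4)/3)/3**(2**(1/4)*3**(3/4)/3)) - uppergamma(3/4, 1)/4 + 2**(3/4)/20 + uppergamma(3/4, 1/2)/4 + 4
F(10) = -5*exp(-1)/8 - sqrt(6)/12 - 3*sqrt(pi)*erfc(1)/16 + 3*sqrt(pi)*erfc(sqrt(2)/2)/16 + 35/288 + exp(-3/2)*log(3**(36*sqrt(6)*exp(3/2))/2**(36*sqrt(6)*exp(3/2)))/288 + sqrt(2)*exp(-1/2)/4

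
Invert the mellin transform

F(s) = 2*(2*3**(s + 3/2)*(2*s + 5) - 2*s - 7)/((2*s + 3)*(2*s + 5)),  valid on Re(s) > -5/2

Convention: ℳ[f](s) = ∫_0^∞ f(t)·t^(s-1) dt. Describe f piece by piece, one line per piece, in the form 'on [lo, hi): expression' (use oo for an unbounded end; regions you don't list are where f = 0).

on [0, 1): t**(5/2)
on [1, 3): 2*t**(3/2)

reversing the shared t-power: t**(3/2) on [0, 1); 2*sqrt(t) on [1, 3)
along the cuts 1, ℳ[f](s) splits into 2 integrals
∫ t**(5/2)·t^(s-1) over [0, 1)
segment [1, 3) carries 2*t**(3/2); integrate it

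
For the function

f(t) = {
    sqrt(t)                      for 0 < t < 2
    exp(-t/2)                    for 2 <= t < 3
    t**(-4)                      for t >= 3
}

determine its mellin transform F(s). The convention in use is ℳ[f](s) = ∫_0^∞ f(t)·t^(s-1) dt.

decompose at 2, 3; ℳ[f](s) sums the 3 pieces' integrals
segment 0 to 2 holds sqrt(t); add its integral
∫ over [2, 3) of exp(-t/2)·t^(s-1) joins the sum
on [3, ∞): add ∫ t**(-4)·t^(s-1) dt

(2**s*(s - 4)*(2*s + 1)*uppergamma(s, 1) - 2**s*(s - 4)*(2*s + 1)*uppergamma(s, 3/2) + 2*2**(s + 1/2)*(s - 4) - 3**s*(2*s + 1)/81)/((s - 4)*(2*s + 1))
  -1/2 < Re(s) < 4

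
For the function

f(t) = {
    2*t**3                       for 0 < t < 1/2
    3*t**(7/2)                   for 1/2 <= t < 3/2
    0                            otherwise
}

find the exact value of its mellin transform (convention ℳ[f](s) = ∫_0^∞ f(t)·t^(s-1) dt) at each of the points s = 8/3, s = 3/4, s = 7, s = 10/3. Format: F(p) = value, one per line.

F(8/3) = -9*2**(5/6)/2368 + 3*2**(1/3)/544 + 6561*2**(5/6)*3**(1/6)/2368
F(3/4) = 2**(1/4)*(-45*sqrt(2) + 68 + 3645*sqrt(2)*3**(1/4))/2040
F(7) = -sqrt(2)/7168 + 1/5120 + 59049*sqrt(6)/7168
F(10/3) = -9*2**(1/6)/2624 + 3*2**(2/3)/1216 + 6561*2**(1/6)*3**(5/6)/2624

decompose at 1/2; ℳ[f](s) sums the 2 pieces' integrals
on [0, 1/2): add ∫ 2*t**3·t^(s-1) dt
segment [1/2, 3/2) carries 3*t**(7/2); integrate it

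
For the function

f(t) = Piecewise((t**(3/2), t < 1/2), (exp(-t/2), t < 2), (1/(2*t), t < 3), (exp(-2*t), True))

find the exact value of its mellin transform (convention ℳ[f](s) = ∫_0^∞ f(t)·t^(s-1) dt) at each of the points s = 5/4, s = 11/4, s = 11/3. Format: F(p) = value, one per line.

summing 4 kernel integrals split by 1/2, 2, 3 yields ℳ[f](s)
∫ over [0, 1/2) of t**(3/2)·t^(s-1) joins the sum
on [1/2, 2): add ∫ exp(-t/2)·t^(s-1) dt
on [2, 3): add ∫ 1/(2*t)·t^(s-1) dt
on [3, ∞) integrate f = exp(-2*t) against the kernel

F(5/4) = -43*2**(1/4)/22 - 2*2**(1/4)*uppergamma(5/4, 1) + 2**(3/4)*uppergamma(5/4, 6)/4 + 2*2**(1/4)*uppergamma(5/4, 1/4) + 2*3**(1/4)
F(11/4) = -4*2**(3/4)*uppergamma(11/4, 1) - 537*2**(3/4)/952 + 2**(1/4)*uppergamma(11/4, 6)/8 + 6*3**(3/4)/7 + 4*2**(3/4)*uppergamma(11/4, 1/4)
F(11/3) = -8*2**(2/3)*uppergamma(11/3, 1) - 3*2**(2/3)/4 + 3*2**(5/6)/992 + 2**(1/3)*uppergamma(11/3, 6)/16 + 27*3**(2/3)/16 + 8*2**(2/3)*uppergamma(11/3, 1/4)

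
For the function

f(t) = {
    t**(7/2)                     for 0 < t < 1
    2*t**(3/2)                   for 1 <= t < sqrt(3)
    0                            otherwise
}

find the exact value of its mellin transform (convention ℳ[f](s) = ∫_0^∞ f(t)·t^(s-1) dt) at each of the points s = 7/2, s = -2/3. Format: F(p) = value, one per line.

F(7/2) = -9/35 + 18*sqrt(3)/5
F(-2/3) = -174/85 + 12*3**(5/12)/5

peel off the shared t-power: t**3 on [0, 1); 2*t on [1, sqrt(3))
back out the power substitution: t**(3/2) on [0, 1); 2*sqrt(t) on [1, 3)
slice at 1, transform all 2 pieces, and sum them
for t in [0, 1): the term is ∫ t**(7/2)·t^(s-1)
the [1, sqrt(3)) slice contributes ∫ 2*t**(3/2)·t^(s-1) dt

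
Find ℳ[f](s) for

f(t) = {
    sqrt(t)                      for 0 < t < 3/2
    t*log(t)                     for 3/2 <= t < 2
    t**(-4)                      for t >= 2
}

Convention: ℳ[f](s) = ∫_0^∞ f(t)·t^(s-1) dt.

(-32*2**(2*s)*(s - 4)*(2*s + 1) + 3**s*s*(s - 4)*(2*s + 1)*(-24*log(3) + 24*log(2)) + 3**s*(s - 4)*(2*s + 1)*(-24*log(3) + 24*log(2)) + 24*3**s*(s - 4)*(2*s + 1) + 16*3**s*sqrt(6)*(s - 4)*(s**2 + 2*s + 1) + 32*4**s*s*(s - 4)*(2*s + 1)*log(2) + 32*4**s*(s - 4)*(2*s + 1)*log(2) - 4**s*(2*s + 1)*(s**2 + 2*s + 1))/(16*2**s*(s - 4)*(2*s + 1)*(s**2 + 2*s + 1))
  -1/2 < Re(s) < 4

along the cuts 3/2, 2, ℳ[f](s) splits into 3 integrals
for t in [0, 3/2): the term is ∫ sqrt(t)·t^(s-1)
for t in [3/2, 2): the term is ∫ t*log(t)·t^(s-1)
on [2, ∞) integrate f = t**(-4) against the kernel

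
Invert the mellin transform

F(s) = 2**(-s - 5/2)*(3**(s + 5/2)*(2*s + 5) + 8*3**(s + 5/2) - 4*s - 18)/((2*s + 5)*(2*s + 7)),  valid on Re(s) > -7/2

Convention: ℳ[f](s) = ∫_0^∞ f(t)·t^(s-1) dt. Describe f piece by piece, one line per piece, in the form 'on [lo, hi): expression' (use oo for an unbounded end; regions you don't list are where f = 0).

on [0, 1/2): t**(7/2)
on [1/2, 3/2): t**(5/2)*(2 - t)

peel off the shared t-power: t**(3/2) on [0, 1/2); sqrt(t)*(2 - t) on [1/2, 3/2)
invert the shared t-power to get t on [0, 1/2); 2 - t on [1/2, 3/2)
f breaks at 1/2 into 2 integrals to sum
the [0, 1/2) slice contributes ∫ t**(7/2)·t^(s-1) dt
segment [1/2, 3/2) carries t**(5/2)*(2 - t); integrate it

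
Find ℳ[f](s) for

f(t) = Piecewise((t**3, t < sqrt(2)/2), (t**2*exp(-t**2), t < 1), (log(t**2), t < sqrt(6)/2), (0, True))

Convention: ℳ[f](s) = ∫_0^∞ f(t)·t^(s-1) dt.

reversing the shared t-power: t on [0, sqrt(2)/2); exp(-t**2) on [sqrt(2)/2, 1); log(t**2)/t**2 on [1, sqrt(6)/2)
the power substitution comes off first: sqrt(t) on [0, 1/2); exp(-t) on [1/2, 1); log(t)/t on [1, 3/2)
summing 3 kernel integrals split by sqrt(2)/2, 1 yields ℳ[f](s)
[0, sqrt(2)/2) adds the kernel integral of t**3
[sqrt(2)/2, 1) adds the kernel integral of t**2*exp(-t**2)
over [1, sqrt(6)/2), the kernel integral of log(t**2) enters the sum

(2*2**(s/2)*(s + 3)*(4*s - (s + 2)**2 + 4)*uppergamma(s/2 + 1, 1/2) - 2*2**(s/2)*(s + 3)*(4*s - (s + 2)**2 + 4)*uppergamma(s/2 + 1, 1) - 8*2**(s/2)*(s + 3) + 3**(s/2)*(s + 2)*(s + 3)*(-4*log(3) + 4*log(2)) + 3**(s/2)*(s + 3)*(-8*log(2) + 8*log(3)) + 8*3**(s/2)*(s + 3) + sqrt(2)*(4*s - (s + 2)**2 + 4))/(4*2**(s/2)*(s + 3)*(4*s - (s + 2)**2 + 4))
  Re(s) > -3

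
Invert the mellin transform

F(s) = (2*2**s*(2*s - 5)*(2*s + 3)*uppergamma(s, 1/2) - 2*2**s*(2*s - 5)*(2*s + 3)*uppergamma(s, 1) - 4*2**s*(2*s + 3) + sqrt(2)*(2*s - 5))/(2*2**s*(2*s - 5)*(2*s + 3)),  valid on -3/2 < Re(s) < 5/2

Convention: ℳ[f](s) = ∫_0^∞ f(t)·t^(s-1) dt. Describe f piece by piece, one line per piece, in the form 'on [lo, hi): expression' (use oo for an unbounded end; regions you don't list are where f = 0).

split f at 1/2, 1: ℳ[f](s) collects 3 kernel integrals
∫ t**(3/2)·t^(s-1) over [0, 1/2)
segment 1/2 to 1 holds exp(-t); add its integral
between 1 and ∞ the integrand is t**(-5/2)·t^(s-1)

on [0, 1/2): t**(3/2)
on [1/2, 1): exp(-t)
on [1, oo): t**(-5/2)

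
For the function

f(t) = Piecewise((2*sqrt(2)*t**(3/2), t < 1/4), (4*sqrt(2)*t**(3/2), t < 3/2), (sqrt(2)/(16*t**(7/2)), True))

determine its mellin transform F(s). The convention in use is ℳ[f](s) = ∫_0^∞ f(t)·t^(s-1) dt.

back out the common scale on t: t**(3/2) on [0, 1/2); 2*t**(3/2) on [1/2, 3); t**(-7/2) on [3, ∞)
the shared t-power comes off first: t on [0, 1/2); 2*t on [1/2, 3); t**(-4) on [3, ∞)
breakpoints 1/4, 3/2: one integral from each of the 3 segments
over [0, 1/4), the kernel integral of 2*sqrt(2)*t**(3/2) enters the sum
over [1/4, 3/2), the kernel integral of 4*sqrt(2)*t**(3/2) enters the sum
on [3/2, ∞): add ∫ sqrt(2)/(16*t**(7/2))·t^(s-1) dt

2**(-2*s - 1/2)*(6**(s + 1/2)*(-4*s - 6)/81 + 6**(s + 5/2)*(54*s - 189)/81 - 2*s + 7)/((2*s - 7)*(2*s + 3))
  -3/2 < Re(s) < 7/2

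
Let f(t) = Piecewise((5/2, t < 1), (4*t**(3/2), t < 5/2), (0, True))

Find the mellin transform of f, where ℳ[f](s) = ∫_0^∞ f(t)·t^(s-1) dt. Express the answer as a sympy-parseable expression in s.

(16*(5/2)**(s + 3/2)*s - 6*s + 15)/(2*s*(2*s + 3))
  Re(s) > 0

treat the 2 regions marked off by 1 separately and sum
[0, 1) adds the kernel integral of 5/2
[1, 5/2) adds the kernel integral of 4*t**(3/2)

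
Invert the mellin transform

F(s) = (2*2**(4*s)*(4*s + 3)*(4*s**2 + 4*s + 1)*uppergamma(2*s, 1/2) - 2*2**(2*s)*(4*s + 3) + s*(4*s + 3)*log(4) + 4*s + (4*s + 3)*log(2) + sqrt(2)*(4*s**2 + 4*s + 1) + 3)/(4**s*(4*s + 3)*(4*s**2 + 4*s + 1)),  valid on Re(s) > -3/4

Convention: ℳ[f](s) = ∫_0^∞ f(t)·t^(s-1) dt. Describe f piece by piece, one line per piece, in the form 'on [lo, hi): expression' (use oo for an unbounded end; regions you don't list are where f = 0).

peel off the power substitution: t**(3/2) on [0, 1/2); t*log(t) on [1/2, 1); exp(-t/2) on [1, ∞)
treat the 3 regions marked off by 1/4, 1 separately and sum
the [0, 1/4) slice contributes ∫ t**(3/4)·t^(s-1) dt
∫ over [1/4, 1) of sqrt(t)*log(sqrt(t))·t^(s-1) joins the sum
segment [1, ∞) carries exp(-sqrt(t)/2); integrate it

on [0, 1/4): t**(3/4)
on [1/4, 1): sqrt(t)*log(sqrt(t))
on [1, oo): exp(-sqrt(t)/2)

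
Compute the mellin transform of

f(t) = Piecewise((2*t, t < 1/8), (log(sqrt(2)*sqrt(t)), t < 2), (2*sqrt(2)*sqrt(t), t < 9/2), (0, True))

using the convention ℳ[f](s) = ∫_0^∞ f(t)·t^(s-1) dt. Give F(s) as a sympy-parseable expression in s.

back out the common scale on t: t on [0, 1/4); log(sqrt(t)) on [1/4, 4); 2*sqrt(t) on [4, 9)
reversing the power substitution: t**2 on [0, 1/2); log(t) on [1/2, 2); 2*t on [2, 3)
the 3 pieces separated at 1/8, 2 each add one integral
∫ 2*t·t^(s-1) over [0, 1/8)
on [1/8, 2) integrate f = log(sqrt(2)*sqrt(t)) against the kernel
over [2, 9/2), the kernel integral of 2*sqrt(2)*sqrt(t) enters the sum

(-32*2**(4*s)*s**2*(s + 1) + 4*2**(4*s)*s*(s + 1)*(2*s + 1)*log(2) - 2*2**(4*s)*(s + 1)*(2*s + 1) + 48*6**(2*s)*s**2*(s + 1) + s**2*(2*s + 1) + 4*s*(s + 1)*(2*s + 1)*log(2) + 2*(s + 1)*(2*s + 1))/(4*2**(3*s)*s**2*(s + 1)*(2*s + 1))
  Re(s) > -1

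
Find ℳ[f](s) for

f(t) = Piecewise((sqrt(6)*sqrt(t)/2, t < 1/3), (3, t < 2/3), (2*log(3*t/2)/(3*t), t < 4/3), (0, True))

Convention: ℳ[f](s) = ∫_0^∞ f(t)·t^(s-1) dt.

the common scale on t comes off first: sqrt(t) on [0, 1/2); 3 on [1/2, 1); log(t)/t on [1, 2)
peel off the shared t-power: t**(3/2) on [0, 1/2); 3*t on [1/2, 1); log(t) on [1, 2)
slice at 1/3, 2/3, transform all 3 pieces, and sum them
on [0, 1/3): add ∫ sqrt(6)*sqrt(t)/2·t^(s-1) dt
over [1/3, 2/3), the kernel integral of 3 enters the sum
∫ 2*log(3*t/2)/(3*t)·t^(s-1) over [2/3, 4/3)

(2**s*s*(2*s + 1) + 3*2**s*(s - 1)**2*(2*s + 1) + 4**s*s*(s - 1)*(2*s + 1)*log(2)/2 - 4**s*s*(2*s + 1)/2 + sqrt(2)*s*(s - 1)**2 - 3*(s - 1)**2*(2*s + 1))/(3**s*s*(s - 1)**2*(2*s + 1))
  Re(s) > -1/2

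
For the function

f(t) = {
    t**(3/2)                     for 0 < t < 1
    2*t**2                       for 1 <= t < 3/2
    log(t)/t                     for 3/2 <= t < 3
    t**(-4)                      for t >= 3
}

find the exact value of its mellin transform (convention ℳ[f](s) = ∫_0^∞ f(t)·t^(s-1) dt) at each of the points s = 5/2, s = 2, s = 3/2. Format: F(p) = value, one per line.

decompose at 1, 3/2, 3; ℳ[f](s) sums the 4 pieces' integrals
segment [0, 1) carries t**(3/2); integrate it
on [1, 3/2): add ∫ 2*t**2·t^(s-1) dt
segment [3/2, 3) carries log(t)/t; integrate it
∫ over [3, ∞) of t**(-4)·t^(s-1) joins the sum

F(5/2) = -34*sqrt(3)/27 - 7/36 + log(2**(sqrt(6)/2)*3**(-sqrt(6)/2 + 2*sqrt(3))) + 35*sqrt(6)/24
F(2) = 1759/2016 + 3*log(2)/2 + 3*log(3)/2
F(3/2) = -538*sqrt(3)/135 - 5/21 + log(2**(sqrt(6))*3**(-sqrt(6) + 2*sqrt(3))) + 83*sqrt(6)/28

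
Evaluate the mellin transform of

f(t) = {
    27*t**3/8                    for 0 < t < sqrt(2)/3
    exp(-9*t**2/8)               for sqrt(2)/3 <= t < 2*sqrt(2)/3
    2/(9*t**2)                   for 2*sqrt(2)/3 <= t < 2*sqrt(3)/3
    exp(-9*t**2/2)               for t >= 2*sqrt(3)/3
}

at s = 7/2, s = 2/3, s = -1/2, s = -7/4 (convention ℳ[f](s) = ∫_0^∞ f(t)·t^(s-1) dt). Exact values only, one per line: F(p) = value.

F(7/2) = 3**(3/4)*(-624*2**(1/4)*3**(3/4)*uppergamma(7/4, 1) - 202*2**(1/4)*3**(3/4) + 39*6**(3/4)*uppergamma(7/4, 6) + 312*sqrt(6) + 624*54**(1/4)*uppergamma(7/4, 1/4))/9477
F(2/3) = -6**(2/3)/24 - 3**(1/3)*uppergamma(1/3, 1)/3 + 6**(1/3)*uppergamma(1/3, 6)/6 + 2**(5/6)*3**(1/3)/44 + 3**(1/3)/8 + 3**(1/3)*uppergamma(1/3, 1/4)/3
F(-1/2) = 3**(3/4)*(-2**(1/4)*3**(3/4)*uppergamma(-1/4, 1)/12 - sqrt(6)/90 + 6**(3/4)*uppergamma(-1/4, 6)/12 + 2**(1/4)*3**(3/4)/20 + 54**(1/4)*uppergamma(-1/4, 1/4)/12)
F(-7/4) = 3**(5/8)*(-135*2**(3/8)*3**(1/8)*uppergamma(-7/8, 1) - 8*6**(1/4) + 540*6**(1/8)*uppergamma(-7/8, 6) + 18*2**(3/8)*3**(1/8) + 135*24**(1/8)*uppergamma(-7/8, 1/4) + 216*2**(5/8)*3**(1/8))/720

peel off the common scale on t: t**3 on [0, sqrt(2)/2); exp(-t**2/2) on [sqrt(2)/2, sqrt(2)); 1/(2*t**2) on [sqrt(2), sqrt(3)); …
peel off the power substitution: t**(3/2) on [0, 1/2); exp(-t/2) on [1/2, 2); 1/(2*t) on [2, 3); …
treat the 4 regions marked off by sqrt(2)/3, 2*sqrt(2)/3, 2*sqrt(3)/3 separately and sum
[0, sqrt(2)/3) adds the kernel integral of 27*t**3/8
for t in [sqrt(2)/3, 2*sqrt(2)/3): the term is ∫ exp(-9*t**2/8)·t^(s-1)
between 2*sqrt(2)/3 and 2*sqrt(3)/3 the integrand is 2/(9*t**2)·t^(s-1)
on [2*sqrt(3)/3, ∞) integrate f = exp(-9*t**2/2) against the kernel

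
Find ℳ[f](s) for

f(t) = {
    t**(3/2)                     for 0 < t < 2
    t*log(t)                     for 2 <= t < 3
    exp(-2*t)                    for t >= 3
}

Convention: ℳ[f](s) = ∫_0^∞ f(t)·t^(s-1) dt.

(-12**s*s*(2*s + 3)*log(4) - 12**s*(2*s + 3)*log(4) + 12**s*(4*s + 6) + 12**s*sqrt(2)*(4*s**2 + 8*s + 4) + 3*18**s*s*(2*s + 3)*log(3) + 18**s*(-6*s - 9) + 3*18**s*(2*s + 3)*log(3) + 3**s*(2*s + 3)*(s**2 + 2*s + 1)*uppergamma(s, 6))/(6**s*(2*s + 3)*(s**2 + 2*s + 1))
  Re(s) > -3/2

slice at 2, 3, transform all 3 pieces, and sum them
segment [0, 2) carries t**(3/2); integrate it
[2, 3) adds the kernel integral of t*log(t)
segment 3 to ∞ holds exp(-2*t); add its integral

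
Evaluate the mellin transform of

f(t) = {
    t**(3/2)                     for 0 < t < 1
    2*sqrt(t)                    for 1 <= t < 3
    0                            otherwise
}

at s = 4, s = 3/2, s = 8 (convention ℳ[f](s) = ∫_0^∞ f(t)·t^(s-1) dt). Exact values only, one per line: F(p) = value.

treat the 2 regions marked off by 1 separately and sum
on [0, 1) integrate f = t**(3/2) against the kernel
on [1, 3) integrate f = 2*sqrt(t) against the kernel

F(4) = -26/99 + 36*sqrt(3)
F(3/2) = 25/3
F(8) = -42/323 + 26244*sqrt(3)/17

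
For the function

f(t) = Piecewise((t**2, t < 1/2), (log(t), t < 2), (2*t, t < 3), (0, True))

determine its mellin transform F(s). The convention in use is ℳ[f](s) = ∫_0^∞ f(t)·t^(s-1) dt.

treat the 3 regions marked off by 1/2, 2 separately and sum
segment [0, 1/2) carries t**2; integrate it
segment 1/2 to 2 holds log(t); add its integral
between 2 and 3 the integrand is 2*t·t^(s-1)

(-16*2**(2*s)*s**2*(s + 2) + 4*2**(2*s)*s*(s + 1)*(s + 2)*log(2) - 4*2**(2*s)*(s + 1)*(s + 2) + 24*6**s*s**2*(s + 2) + s**2*(s + 1) + 4*s*(s + 1)*(s + 2)*log(2) + 4*(s + 1)*(s + 2))/(4*2**s*s**2*(s + 1)*(s + 2))
  Re(s) > -2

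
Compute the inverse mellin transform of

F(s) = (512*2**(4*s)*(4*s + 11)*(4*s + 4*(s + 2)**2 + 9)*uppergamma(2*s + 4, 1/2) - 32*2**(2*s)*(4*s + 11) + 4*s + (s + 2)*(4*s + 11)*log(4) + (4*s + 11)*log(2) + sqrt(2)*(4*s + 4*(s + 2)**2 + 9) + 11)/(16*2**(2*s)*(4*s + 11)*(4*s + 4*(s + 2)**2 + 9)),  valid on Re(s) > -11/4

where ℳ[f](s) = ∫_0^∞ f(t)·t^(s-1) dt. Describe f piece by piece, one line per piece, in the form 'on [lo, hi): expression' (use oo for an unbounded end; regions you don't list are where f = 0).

on [0, 1/4): t**(11/4)
on [1/4, 1): t**(5/2)*log(sqrt(t))
on [1, oo): t**2*exp(-sqrt(t)/2)

remove the shared t-power first: t**(3/4) on [0, 1/4); sqrt(t)*log(sqrt(t)) on [1/4, 1); exp(-sqrt(t)/2) on [1, ∞)
peel off the power substitution: t**(3/2) on [0, 1/2); t*log(t) on [1/2, 1); exp(-t/2) on [1, ∞)
the 3 pieces separated at 1/4, 1 each add one integral
on [0, 1/4): add ∫ t**(11/4)·t^(s-1) dt
piece [1/4, 1): integrate t**(5/2)*log(sqrt(t)) against the kernel
on [1, ∞) integrate f = t**2*exp(-sqrt(t)/2) against the kernel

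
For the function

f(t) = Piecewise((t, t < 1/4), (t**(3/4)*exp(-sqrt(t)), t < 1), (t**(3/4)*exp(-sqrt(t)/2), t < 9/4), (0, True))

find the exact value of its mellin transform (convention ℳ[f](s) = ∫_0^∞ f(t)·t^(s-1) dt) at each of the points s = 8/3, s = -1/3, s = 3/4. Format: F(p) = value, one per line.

undo the power substitution: t**2 on [0, 1/2); t**(3/2)*exp(-t) on [1/2, 1); t**(3/2)*exp(-t/2) on [1, 3/2)
reversing the shared t-power: t on [0, 1/2); sqrt(t)*exp(-t) on [1/2, 1); sqrt(t)*exp(-t/2) on [1, 3/2)
remove the shared t-power first: sqrt(t) on [0, 1/2); exp(-t) on [1/2, 1); exp(-t/2) on [1, 3/2)
along the cuts 1/4, 1, ℳ[f](s) splits into 3 integrals
on [0, 1/4) integrate f = t against the kernel
[1/4, 1) adds the kernel integral of t**(3/4)*exp(-sqrt(t))
segment 1 to 9/4 holds t**(3/4)*exp(-sqrt(t)/2); add its integral

F(8/3) = -128*2**(5/6)*uppergamma(41/6, 3/4) - 2*uppergamma(41/6, 1) + 3*2**(2/3)/2816 + 2*uppergamma(41/6, 1/2) + 128*2**(5/6)*uppergamma(41/6, 1/2)
F(-1/3) = -2*2**(5/6)*uppergamma(5/6, 3/4) - 2*uppergamma(5/6, 1) + 3*2**(2/3)/8 + 2*uppergamma(5/6, 1/2) + 2*2**(5/6)*uppergamma(5/6, 1/2)
F(3/4) = -65*exp(-3/4) - 10*exp(-1) + sqrt(2)/28 + 117*exp(-1/2)/2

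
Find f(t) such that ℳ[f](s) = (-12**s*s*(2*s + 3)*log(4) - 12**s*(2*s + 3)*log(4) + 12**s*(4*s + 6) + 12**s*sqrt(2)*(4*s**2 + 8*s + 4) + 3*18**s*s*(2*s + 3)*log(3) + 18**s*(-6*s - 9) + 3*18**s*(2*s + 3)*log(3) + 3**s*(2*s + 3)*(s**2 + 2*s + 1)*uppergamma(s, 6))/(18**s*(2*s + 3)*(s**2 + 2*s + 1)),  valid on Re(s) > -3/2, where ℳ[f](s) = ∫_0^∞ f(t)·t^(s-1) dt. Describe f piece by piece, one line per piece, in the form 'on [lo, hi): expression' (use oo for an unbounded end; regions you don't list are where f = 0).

on [0, 2/3): 3*sqrt(3)*t**(3/2)
on [2/3, 1): 3*t*log(3*t)
on [1, oo): exp(-6*t)

invert the common scale on t to get 3*sqrt(6)*t**(3/2)/4 on [0, 4/3); 3*t*log(3*t/2)/2 on [4/3, 2); exp(-3*t) on [2, ∞)
undo the common scale on t: t**(3/2) on [0, 2); t*log(t) on [2, 3); exp(-2*t) on [3, ∞)
split f at 2/3, 1: ℳ[f](s) collects 3 kernel integrals
segment [0, 2/3) carries 3*sqrt(3)*t**(3/2); integrate it
on [2/3, 1) integrate f = 3*t*log(3*t) against the kernel
between 1 and ∞ the integrand is exp(-6*t)·t^(s-1)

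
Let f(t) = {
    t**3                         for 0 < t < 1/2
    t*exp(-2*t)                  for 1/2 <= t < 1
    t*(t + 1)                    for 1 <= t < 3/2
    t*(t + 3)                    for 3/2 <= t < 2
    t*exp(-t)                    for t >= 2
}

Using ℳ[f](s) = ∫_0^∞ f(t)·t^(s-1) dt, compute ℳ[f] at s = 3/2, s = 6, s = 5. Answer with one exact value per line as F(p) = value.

F(3/2) = sqrt(2)*(3150*E + 630*sqrt(2)*(-7 + 6*sqrt(pi)*exp(2)*erfc(sqrt(2)) + 28*sqrt(2)) + (-9072*sqrt(3) - 3456*sqrt(2) - 945*sqrt(pi)*erfc(sqrt(2)) + 945*sqrt(pi)*erfc(1) + 71494)*exp(2))*exp(-2)/10080
F(6) = (493164*E + 2635567*exp(2) + 169493184)*exp(-2)/32256
F(5) = (219072*E + 1986101*exp(2) + 36916992)*exp(-2)/43008

undo the shared t-power: t**2 on [0, 1/2); exp(-2*t) on [1/2, 1); t + 1 on [1, 3/2); …
split f at 1/2, 1, 3/2, 2: ℳ[f](s) collects 5 kernel integrals
∫ over [0, 1/2) of t**3·t^(s-1) joins the sum
∫ t*exp(-2*t)·t^(s-1) over [1/2, 1)
[1, 3/2) adds the kernel integral of t*(t + 1)
between 3/2 and 2 the integrand is t*(t + 3)·t^(s-1)
segment [2, ∞) carries t*exp(-t); integrate it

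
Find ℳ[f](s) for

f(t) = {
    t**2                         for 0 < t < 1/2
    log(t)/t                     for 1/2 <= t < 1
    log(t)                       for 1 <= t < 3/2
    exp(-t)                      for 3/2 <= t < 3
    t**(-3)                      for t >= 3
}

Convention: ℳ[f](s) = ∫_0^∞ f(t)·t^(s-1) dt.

linearity at 1/2, 1, 3/2, 3 turns ℳ[f](s) into 5 summed integrals
on [0, 1/2) integrate f = t**2 against the kernel
∫ over [1/2, 1) of log(t)/t·t^(s-1) joins the sum
∫ log(t)·t^(s-1) over [1, 3/2)
∫ exp(-t)·t^(s-1) over [3/2, 3)
for t in [3, ∞): the term is ∫ t**(-3)·t^(s-1)

(108*2**s*s**2*(s - 3)*(s + 2)*(s**2 - 2*s + 1)*uppergamma(s, 3/2) - 108*2**s*s**2*(s - 3)*(s + 2)*(s**2 - 2*s + 1)*uppergamma(s, 3) - 108*2**s*s**2*(s - 3)*(s + 2) + 108*2**s*(s - 3)*(s + 2)*(s**2 - 2*s + 1) - 108*3**s*s*(s - 3)*(s + 2)*(s**2 - 2*s + 1)*log(2) + 108*3**s*s*(s - 3)*(s + 2)*(s**2 - 2*s + 1)*log(3) - 108*3**s*(s - 3)*(s + 2)*(s**2 - 2*s + 1) - 4*6**s*s**2*(s + 2)*(s**2 - 2*s + 1) + 216*s**3*(s - 3)*(s + 2)*log(2) - 216*s**2*(s - 3)*(s + 2)*log(2) + 216*s**2*(s - 3)*(s + 2) + 27*s**2*(s - 3)*(s**2 - 2*s + 1))/(108*2**s*s**2*(s - 3)*(s + 2)*(s**2 - 2*s + 1))
  -2 < Re(s) < 3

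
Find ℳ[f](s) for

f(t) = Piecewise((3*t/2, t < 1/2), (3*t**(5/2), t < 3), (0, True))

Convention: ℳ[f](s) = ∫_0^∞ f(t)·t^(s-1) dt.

f breaks at 1/2 into 2 integrals to sum
segment [0, 1/2) carries 3*t/2; integrate it
on [1/2, 3) integrate f = 3*t**(5/2) against the kernel

3*(-2**(1/2 - s)*(s + 1) + 72*3**(s + 1/2)*(s + 1) + (2*s + 5)/2**s)/(4*(s + 1)*(2*s + 5))
  Re(s) > -1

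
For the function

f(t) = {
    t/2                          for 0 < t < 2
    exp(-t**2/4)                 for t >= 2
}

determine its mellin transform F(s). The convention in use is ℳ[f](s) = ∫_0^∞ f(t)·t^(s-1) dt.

2**s*((s + 1)*uppergamma(s/2, 1) + 2)/(2*(s + 1))
  Re(s) > -1

strip the common scale on t: t on [0, 1); exp(-t**2) on [1, ∞)
remove the power substitution first: sqrt(t) on [0, 1); exp(-t) on [1, ∞)
cuts at 2: linearity sums the 2 kernel integrals
on [0, 2) integrate f = t/2 against the kernel
the [2, ∞) slice contributes ∫ exp(-t**2/4)·t^(s-1) dt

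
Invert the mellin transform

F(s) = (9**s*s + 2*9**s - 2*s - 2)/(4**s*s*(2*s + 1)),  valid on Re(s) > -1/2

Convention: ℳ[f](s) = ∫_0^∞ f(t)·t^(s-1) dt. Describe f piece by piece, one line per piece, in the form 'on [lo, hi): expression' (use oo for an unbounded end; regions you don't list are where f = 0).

on [0, 1/4): sqrt(t)
on [1/4, 9/4): 2 - sqrt(t)

the power substitution comes off first: t on [0, 1/2); 2 - t on [1/2, 3/2)
cuts at 1/4: linearity sums the 2 kernel integrals
piece [0, 1/4): integrate sqrt(t) against the kernel
between 1/4 and 9/4 the integrand is (2 - sqrt(t))·t^(s-1)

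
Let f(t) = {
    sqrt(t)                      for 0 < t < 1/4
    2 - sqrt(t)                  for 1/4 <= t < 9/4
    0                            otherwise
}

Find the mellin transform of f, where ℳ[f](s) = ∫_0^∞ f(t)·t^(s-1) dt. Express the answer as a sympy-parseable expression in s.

(9**s*s + 2*9**s - 2*s - 2)/(4**s*s*(2*s + 1))
  Re(s) > -1/2

undo the power substitution: t on [0, 1/2); 2 - t on [1/2, 3/2)
split f at 1/4: ℳ[f](s) collects 2 kernel integrals
piece [0, 1/4): integrate sqrt(t) against the kernel
the [1/4, 9/4) slice contributes ∫ (2 - sqrt(t))·t^(s-1) dt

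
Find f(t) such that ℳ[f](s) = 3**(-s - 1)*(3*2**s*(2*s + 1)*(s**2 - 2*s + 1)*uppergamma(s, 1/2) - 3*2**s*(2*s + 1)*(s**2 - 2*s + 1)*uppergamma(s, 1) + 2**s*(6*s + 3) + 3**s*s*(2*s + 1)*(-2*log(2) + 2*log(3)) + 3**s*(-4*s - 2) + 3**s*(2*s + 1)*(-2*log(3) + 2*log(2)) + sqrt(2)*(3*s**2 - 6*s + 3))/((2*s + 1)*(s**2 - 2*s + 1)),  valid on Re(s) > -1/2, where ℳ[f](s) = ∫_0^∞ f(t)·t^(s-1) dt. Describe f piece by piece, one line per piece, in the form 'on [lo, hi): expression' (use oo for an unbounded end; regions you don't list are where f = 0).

strip the common scale on t: sqrt(t) on [0, 1/2); exp(-t) on [1/2, 1); log(t)/t on [1, 3/2)
slice at 1/3, 2/3, transform all 3 pieces, and sum them
[0, 1/3) adds the kernel integral of sqrt(6)*sqrt(t)/2
∫ over [1/3, 2/3) of exp(-3*t/2)·t^(s-1) joins the sum
∫ over [2/3, 1) of 2*log(3*t/2)/(3*t)·t^(s-1) joins the sum

on [0, 1/3): sqrt(6)*sqrt(t)/2
on [1/3, 2/3): exp(-3*t/2)
on [2/3, 1): 2*log(3*t/2)/(3*t)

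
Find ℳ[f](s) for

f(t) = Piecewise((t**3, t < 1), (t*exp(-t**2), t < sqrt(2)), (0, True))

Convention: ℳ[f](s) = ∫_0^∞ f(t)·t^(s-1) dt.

((s + 3)*uppergamma(s/2 + 1/2, 1) - (s + 3)*uppergamma(s/2 + 1/2, 2) + 2)/(2*(s + 3))
  Re(s) > -3

the shared t-power comes off first: t**2 on [0, 1); exp(-t**2) on [1, sqrt(2))
back out the power substitution: t on [0, 1); exp(-t) on [1, 2)
f breaks at 1 into 2 integrals to sum
piece [0, 1): integrate t**3 against the kernel
on [1, sqrt(2)) integrate f = t*exp(-t**2) against the kernel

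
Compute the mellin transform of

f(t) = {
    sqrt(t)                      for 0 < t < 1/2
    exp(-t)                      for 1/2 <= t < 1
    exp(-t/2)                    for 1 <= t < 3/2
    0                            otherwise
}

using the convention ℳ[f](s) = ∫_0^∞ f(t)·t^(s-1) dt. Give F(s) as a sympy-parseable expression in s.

(2**s*(2*s + 1)*uppergamma(s, 1/2) - 2**s*(2*s + 1)*uppergamma(s, 1) + 4**s*(2*s + 1)*uppergamma(s, 1/2) - 4**s*(2*s + 1)*uppergamma(s, 3/4) + sqrt(2))/(2**s*(2*s + 1))
  Re(s) > -1/2

summing 3 kernel integrals split by 1/2, 1 yields ℳ[f](s)
segment 0 to 1/2 holds sqrt(t); add its integral
between 1/2 and 1 the integrand is exp(-t)·t^(s-1)
segment 1 to 3/2 holds exp(-t/2); add its integral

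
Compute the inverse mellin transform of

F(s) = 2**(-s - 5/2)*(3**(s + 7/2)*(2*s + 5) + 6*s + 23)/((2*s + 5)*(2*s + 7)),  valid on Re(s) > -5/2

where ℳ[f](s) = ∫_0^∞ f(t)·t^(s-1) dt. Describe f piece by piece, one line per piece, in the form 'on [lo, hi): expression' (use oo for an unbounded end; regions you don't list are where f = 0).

integrate the 2 segments split at 1/2, then add the results
segment 0 to 1/2 holds 2*t**(5/2); add its integral
on [1/2, 3/2) integrate f = t**(7/2) against the kernel

on [0, 1/2): 2*t**(5/2)
on [1/2, 3/2): t**(7/2)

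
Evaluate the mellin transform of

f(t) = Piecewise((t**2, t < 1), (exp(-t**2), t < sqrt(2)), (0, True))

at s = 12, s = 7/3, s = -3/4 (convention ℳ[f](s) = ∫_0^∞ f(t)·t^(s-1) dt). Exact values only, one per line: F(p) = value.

peel off the power substitution: t on [0, 1); exp(-t) on [1, 2)
decompose at 1; ℳ[f](s) sums the 2 pieces' integrals
on [0, 1): add ∫ t**2·t^(s-1) dt
the [1, sqrt(2)) slice contributes ∫ exp(-t**2)·t^(s-1) dt

F(12) = -436*exp(-2) + 1/14 + 163*exp(-1)
F(7/3) = -uppergamma(7/6, 2)/2 + uppergamma(7/6, 1)/2 + 3/13
F(-3/4) = -uppergamma(-3/8, 2)/2 + uppergamma(-3/8, 1)/2 + 4/5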